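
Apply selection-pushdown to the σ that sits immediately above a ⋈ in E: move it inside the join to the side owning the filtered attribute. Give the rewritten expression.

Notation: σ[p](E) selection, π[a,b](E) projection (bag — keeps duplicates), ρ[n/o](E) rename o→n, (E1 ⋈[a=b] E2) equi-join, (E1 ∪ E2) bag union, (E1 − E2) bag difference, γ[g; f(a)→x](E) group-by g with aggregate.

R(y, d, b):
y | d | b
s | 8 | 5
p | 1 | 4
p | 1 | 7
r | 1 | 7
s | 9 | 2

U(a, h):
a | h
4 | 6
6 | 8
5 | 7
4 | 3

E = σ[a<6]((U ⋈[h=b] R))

σ filters on a, owned by the left side.
E' = (σ[a<6](U) ⋈[h=b] R)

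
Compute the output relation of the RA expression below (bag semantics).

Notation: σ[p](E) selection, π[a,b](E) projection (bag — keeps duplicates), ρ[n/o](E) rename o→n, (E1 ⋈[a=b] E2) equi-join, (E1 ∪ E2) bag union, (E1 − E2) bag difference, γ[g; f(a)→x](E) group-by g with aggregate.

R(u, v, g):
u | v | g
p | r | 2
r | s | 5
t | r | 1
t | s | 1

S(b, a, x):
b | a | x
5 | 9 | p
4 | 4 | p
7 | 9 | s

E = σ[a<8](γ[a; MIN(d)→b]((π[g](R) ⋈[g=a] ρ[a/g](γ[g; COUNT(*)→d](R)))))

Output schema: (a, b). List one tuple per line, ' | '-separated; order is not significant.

Subexpression sizes:
  R → 4
  π[g](R) → 4
  R → 4
  γ[g; COUNT(*)→d](R) → 3
  ρ[a/g](γ[g; COUNT(*)→d](R)) → 3
  (π[g](R) ⋈[g=a] ρ[a/g](γ[g; COUNT(*)→d](R))) → 4
  γ[a; MIN(d)→b]((π[g](R) ⋈[g=a] ρ[a/g](γ[g; COUNT(*)→d](R)))) → 3
  σ[a<8](γ[a; MIN(d)→b]((π[g](R) ⋈[g=a] ρ[a/g](γ[g; COUNT(*)→d](R))))) → 3

== RESULT ==
a | b
1 | 2
2 | 1
5 | 1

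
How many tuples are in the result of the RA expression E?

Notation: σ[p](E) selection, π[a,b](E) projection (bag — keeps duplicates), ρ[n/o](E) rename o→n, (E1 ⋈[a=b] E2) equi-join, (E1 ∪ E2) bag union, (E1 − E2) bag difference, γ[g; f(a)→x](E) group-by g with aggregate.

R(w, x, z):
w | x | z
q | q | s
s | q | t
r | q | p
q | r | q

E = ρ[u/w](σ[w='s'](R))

Per-node cardinality:
  R → 4
  σ[w='s'](R) → 1
  ρ[u/w](σ[w='s'](R)) → 1

|E| = 1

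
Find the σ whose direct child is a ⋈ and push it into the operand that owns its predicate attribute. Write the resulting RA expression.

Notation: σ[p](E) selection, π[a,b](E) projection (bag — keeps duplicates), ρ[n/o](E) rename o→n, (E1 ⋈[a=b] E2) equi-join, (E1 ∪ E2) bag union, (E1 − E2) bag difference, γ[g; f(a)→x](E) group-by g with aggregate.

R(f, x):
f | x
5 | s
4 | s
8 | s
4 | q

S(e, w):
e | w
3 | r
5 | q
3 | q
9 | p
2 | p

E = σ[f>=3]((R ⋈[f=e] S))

σ filters on f, owned by the left side.
E' = (σ[f>=3](R) ⋈[f=e] S)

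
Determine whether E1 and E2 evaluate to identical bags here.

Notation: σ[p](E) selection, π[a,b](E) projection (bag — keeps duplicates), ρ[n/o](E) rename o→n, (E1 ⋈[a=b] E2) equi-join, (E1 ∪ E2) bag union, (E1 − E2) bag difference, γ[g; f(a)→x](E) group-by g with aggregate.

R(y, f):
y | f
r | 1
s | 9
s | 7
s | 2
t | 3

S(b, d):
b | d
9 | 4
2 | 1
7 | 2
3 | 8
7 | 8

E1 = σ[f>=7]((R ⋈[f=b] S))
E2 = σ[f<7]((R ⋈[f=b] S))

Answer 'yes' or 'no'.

E1 subexpression sizes:
  R → 5
  S → 5
  (R ⋈[f=b] S) → 5
  σ[f>=7]((R ⋈[f=b] S)) → 3
E2 subexpression sizes:
  R → 5
  S → 5
  (R ⋈[f=b] S) → 5
  σ[f<7]((R ⋈[f=b] S)) → 2

E1 result:
y | f | b | d
s | 7 | 7 | 2
s | 7 | 7 | 8
s | 9 | 9 | 4
E2 result:
y | f | b | d
s | 2 | 2 | 1
t | 3 | 3 | 8
Witness: ('s', 7, 7, 2) appears 1× in E1 but 0× in E2.

no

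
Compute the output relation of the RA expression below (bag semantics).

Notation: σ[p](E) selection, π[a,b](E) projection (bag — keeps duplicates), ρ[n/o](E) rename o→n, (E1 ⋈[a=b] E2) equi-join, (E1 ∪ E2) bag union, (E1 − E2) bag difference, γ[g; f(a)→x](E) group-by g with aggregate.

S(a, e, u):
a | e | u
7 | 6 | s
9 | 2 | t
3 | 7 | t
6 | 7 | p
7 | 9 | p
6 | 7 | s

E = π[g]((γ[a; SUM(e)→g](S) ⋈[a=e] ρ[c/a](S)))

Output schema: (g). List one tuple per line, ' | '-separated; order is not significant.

Stepwise |·|:
  S → 6
  γ[a; SUM(e)→g](S) → 4
  S → 6
  ρ[c/a](S) → 6
  (γ[a; SUM(e)→g](S) ⋈[a=e] ρ[c/a](S)) → 5
  π[g]((γ[a; SUM(e)→g](S) ⋈[a=e] ρ[c/a](S))) → 5

== RESULT ==
g
2
14
15
15
15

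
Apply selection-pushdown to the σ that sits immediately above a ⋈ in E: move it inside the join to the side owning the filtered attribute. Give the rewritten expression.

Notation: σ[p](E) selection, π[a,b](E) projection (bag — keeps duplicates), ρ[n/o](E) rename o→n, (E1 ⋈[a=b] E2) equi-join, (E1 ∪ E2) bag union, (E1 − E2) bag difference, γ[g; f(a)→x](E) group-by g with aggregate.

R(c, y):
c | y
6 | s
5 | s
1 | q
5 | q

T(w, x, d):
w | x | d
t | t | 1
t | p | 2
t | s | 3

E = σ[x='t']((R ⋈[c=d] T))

σ filters on x, owned by the right side.
E' = (R ⋈[c=d] σ[x='t'](T))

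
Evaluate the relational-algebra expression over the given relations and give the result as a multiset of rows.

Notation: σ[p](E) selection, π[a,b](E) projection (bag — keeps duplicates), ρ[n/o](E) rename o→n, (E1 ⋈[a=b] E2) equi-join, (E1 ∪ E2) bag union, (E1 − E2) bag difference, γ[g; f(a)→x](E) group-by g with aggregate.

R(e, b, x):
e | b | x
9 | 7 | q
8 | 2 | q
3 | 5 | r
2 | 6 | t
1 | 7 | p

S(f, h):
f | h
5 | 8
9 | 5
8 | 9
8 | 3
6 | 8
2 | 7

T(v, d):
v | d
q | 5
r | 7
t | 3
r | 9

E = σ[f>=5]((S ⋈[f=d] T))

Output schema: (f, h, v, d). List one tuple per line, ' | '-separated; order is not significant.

Subexpression sizes:
  S → 6
  T → 4
  (S ⋈[f=d] T) → 2
  σ[f>=5]((S ⋈[f=d] T)) → 2

== RESULT ==
f | h | v | d
5 | 8 | q | 5
9 | 5 | r | 9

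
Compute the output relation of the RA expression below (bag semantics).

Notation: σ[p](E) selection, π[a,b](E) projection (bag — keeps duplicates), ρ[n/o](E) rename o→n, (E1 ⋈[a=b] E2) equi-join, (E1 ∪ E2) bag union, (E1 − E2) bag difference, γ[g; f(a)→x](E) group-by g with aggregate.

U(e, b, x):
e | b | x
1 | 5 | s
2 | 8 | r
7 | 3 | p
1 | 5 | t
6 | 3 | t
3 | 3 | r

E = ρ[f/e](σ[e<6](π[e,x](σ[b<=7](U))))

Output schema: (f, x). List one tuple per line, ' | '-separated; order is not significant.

Subexpression sizes:
  U → 6
  σ[b<=7](U) → 5
  π[e,x](σ[b<=7](U)) → 5
  σ[e<6](π[e,x](σ[b<=7](U))) → 3
  ρ[f/e](σ[e<6](π[e,x](σ[b<=7](U)))) → 3

== RESULT ==
f | x
1 | s
1 | t
3 | r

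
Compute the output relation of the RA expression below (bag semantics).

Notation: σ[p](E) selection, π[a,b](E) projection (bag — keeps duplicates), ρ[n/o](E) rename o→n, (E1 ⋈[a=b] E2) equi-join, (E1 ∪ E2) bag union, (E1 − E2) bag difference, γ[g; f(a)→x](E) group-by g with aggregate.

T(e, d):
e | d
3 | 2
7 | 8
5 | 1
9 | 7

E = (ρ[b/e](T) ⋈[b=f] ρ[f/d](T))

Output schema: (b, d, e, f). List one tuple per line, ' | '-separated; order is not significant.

Subexpression sizes:
  T → 4
  ρ[b/e](T) → 4
  T → 4
  ρ[f/d](T) → 4
  (ρ[b/e](T) ⋈[b=f] ρ[f/d](T)) → 1

== RESULT ==
b | d | e | f
7 | 8 | 9 | 7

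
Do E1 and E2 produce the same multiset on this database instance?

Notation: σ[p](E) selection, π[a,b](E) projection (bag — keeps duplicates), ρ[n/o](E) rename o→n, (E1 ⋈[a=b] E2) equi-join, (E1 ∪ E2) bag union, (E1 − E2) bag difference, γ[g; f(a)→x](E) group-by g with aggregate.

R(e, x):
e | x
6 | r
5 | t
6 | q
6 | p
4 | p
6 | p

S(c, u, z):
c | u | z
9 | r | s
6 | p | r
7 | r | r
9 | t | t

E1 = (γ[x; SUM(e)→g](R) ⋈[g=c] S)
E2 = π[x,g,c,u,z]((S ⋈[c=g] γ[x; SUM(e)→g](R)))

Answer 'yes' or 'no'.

E1 per-node cardinality:
  R → 6
  γ[x; SUM(e)→g](R) → 4
  S → 4
  (γ[x; SUM(e)→g](R) ⋈[g=c] S) → 2
E2 per-node cardinality:
  S → 4
  R → 6
  γ[x; SUM(e)→g](R) → 4
  (S ⋈[c=g] γ[x; SUM(e)→g](R)) → 2
  π[x,g,c,u,z]((S ⋈[c=g] γ[x; SUM(e)→g](R))) → 2

E1 and E2 produce the same multiset:
x | g | c | u | z
q | 6 | 6 | p | r
r | 6 | 6 | p | r

yes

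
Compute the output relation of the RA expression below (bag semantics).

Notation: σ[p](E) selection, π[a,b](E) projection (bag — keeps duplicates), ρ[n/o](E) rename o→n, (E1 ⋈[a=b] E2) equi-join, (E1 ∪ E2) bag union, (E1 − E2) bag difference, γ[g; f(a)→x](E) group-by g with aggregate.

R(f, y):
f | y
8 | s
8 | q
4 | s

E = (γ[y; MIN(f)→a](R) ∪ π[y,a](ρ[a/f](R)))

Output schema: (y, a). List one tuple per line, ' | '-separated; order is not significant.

Per-node cardinality:
  R → 3
  γ[y; MIN(f)→a](R) → 2
  R → 3
  ρ[a/f](R) → 3
  π[y,a](ρ[a/f](R)) → 3
  (γ[y; MIN(f)→a](R) ∪ π[y,a](ρ[a/f](R))) → 5

== RESULT ==
y | a
q | 8
q | 8
s | 4
s | 4
s | 8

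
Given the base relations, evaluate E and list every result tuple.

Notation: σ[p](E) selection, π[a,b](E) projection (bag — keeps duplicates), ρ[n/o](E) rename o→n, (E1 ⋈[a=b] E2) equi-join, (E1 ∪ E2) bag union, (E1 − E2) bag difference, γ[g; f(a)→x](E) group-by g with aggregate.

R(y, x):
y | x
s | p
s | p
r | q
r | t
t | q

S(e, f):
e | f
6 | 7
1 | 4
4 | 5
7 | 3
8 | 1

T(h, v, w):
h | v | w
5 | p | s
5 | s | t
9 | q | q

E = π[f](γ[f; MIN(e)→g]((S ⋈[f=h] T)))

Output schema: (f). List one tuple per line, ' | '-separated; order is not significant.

Subexpression sizes:
  S → 5
  T → 3
  (S ⋈[f=h] T) → 2
  γ[f; MIN(e)→g]((S ⋈[f=h] T)) → 1
  π[f](γ[f; MIN(e)→g]((S ⋈[f=h] T))) → 1

== RESULT ==
f
5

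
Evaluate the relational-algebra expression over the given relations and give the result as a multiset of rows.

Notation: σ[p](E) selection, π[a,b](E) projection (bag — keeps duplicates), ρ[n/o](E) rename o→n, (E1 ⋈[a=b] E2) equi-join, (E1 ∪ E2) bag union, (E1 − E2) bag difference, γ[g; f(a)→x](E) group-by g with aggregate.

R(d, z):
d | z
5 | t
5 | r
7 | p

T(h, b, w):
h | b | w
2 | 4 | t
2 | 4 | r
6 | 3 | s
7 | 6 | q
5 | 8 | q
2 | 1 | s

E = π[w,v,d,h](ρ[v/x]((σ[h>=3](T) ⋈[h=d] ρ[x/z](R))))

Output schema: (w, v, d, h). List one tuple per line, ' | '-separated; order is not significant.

Stepwise |·|:
  T → 6
  σ[h>=3](T) → 3
  R → 3
  ρ[x/z](R) → 3
  (σ[h>=3](T) ⋈[h=d] ρ[x/z](R)) → 3
  ρ[v/x]((σ[h>=3](T) ⋈[h=d] ρ[x/z](R))) → 3
  π[w,v,d,h](ρ[v/x]((σ[h>=3](T) ⋈[h=d] ρ[x/z](R)))) → 3

== RESULT ==
w | v | d | h
q | p | 7 | 7
q | r | 5 | 5
q | t | 5 | 5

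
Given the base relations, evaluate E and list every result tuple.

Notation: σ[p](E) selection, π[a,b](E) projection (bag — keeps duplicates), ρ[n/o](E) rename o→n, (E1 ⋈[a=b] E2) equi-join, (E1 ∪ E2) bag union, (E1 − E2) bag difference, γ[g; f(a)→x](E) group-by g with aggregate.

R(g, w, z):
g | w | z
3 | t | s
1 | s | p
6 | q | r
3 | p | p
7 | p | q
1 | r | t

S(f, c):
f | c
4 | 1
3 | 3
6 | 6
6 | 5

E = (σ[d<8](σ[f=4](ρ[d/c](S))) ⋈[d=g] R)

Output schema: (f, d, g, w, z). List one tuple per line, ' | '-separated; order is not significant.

Row counts bottom-up:
  S → 4
  ρ[d/c](S) → 4
  σ[f=4](ρ[d/c](S)) → 1
  σ[d<8](σ[f=4](ρ[d/c](S))) → 1
  R → 6
  (σ[d<8](σ[f=4](ρ[d/c](S))) ⋈[d=g] R) → 2

== RESULT ==
f | d | g | w | z
4 | 1 | 1 | r | t
4 | 1 | 1 | s | p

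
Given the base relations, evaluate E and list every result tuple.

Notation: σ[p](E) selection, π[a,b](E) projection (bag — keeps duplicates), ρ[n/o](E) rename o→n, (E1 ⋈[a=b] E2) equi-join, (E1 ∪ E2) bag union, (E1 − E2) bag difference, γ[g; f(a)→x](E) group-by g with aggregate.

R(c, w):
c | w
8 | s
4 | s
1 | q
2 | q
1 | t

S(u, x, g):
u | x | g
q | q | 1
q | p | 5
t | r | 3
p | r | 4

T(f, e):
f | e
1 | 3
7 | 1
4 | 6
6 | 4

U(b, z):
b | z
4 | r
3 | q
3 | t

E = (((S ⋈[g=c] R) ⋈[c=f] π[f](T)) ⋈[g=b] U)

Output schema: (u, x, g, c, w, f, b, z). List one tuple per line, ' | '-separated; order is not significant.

Row counts bottom-up:
  S → 4
  R → 5
  (S ⋈[g=c] R) → 3
  T → 4
  π[f](T) → 4
  ((S ⋈[g=c] R) ⋈[c=f] π[f](T)) → 3
  U → 3
  (((S ⋈[g=c] R) ⋈[c=f] π[f](T)) ⋈[g=b] U) → 1

== RESULT ==
u | x | g | c | w | f | b | z
p | r | 4 | 4 | s | 4 | 4 | r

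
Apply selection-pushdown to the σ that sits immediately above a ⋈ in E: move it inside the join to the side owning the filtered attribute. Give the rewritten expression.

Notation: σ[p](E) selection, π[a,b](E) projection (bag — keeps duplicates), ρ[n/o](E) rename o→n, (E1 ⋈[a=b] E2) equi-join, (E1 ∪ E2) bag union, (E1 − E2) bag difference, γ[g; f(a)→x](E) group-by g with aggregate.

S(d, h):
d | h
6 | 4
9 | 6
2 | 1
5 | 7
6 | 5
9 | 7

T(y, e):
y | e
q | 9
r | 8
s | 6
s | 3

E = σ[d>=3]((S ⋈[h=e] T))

σ filters on d, owned by the left side.
E' = (σ[d>=3](S) ⋈[h=e] T)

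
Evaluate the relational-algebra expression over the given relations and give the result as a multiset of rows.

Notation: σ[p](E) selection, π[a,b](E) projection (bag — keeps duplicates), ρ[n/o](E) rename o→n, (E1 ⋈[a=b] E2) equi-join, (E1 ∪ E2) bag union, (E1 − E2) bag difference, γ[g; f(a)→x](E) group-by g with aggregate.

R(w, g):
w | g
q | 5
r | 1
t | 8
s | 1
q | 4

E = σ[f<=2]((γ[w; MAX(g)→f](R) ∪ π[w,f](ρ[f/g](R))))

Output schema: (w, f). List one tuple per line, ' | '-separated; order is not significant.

Per-node cardinality:
  R → 5
  γ[w; MAX(g)→f](R) → 4
  R → 5
  ρ[f/g](R) → 5
  π[w,f](ρ[f/g](R)) → 5
  (γ[w; MAX(g)→f](R) ∪ π[w,f](ρ[f/g](R))) → 9
  σ[f<=2]((γ[w; MAX(g)→f](R) ∪ π[w,f](ρ[f/g](R)))) → 4

== RESULT ==
w | f
r | 1
r | 1
s | 1
s | 1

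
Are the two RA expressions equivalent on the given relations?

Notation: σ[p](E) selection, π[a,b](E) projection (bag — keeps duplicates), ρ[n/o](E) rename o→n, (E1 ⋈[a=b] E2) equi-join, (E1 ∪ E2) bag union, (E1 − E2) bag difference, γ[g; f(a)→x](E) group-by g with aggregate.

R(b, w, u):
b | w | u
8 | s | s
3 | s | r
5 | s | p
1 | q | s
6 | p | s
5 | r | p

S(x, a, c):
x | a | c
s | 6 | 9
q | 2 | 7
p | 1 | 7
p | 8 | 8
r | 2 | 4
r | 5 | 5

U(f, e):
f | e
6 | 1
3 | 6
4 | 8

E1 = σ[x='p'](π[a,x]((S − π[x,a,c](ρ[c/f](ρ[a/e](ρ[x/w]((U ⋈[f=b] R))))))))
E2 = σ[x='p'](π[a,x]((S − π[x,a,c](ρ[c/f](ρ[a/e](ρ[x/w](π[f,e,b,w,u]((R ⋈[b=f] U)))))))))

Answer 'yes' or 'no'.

E1 row counts bottom-up:
  S → 6
  U → 3
  R → 6
  (U ⋈[f=b] R) → 2
  ρ[x/w]((U ⋈[f=b] R)) → 2
  ρ[a/e](ρ[x/w]((U ⋈[f=b] R))) → 2
  ρ[c/f](ρ[a/e](ρ[x/w]((U ⋈[f=b] R)))) → 2
  π[x,a,c](ρ[c/f](ρ[a/e](ρ[x/w]((U ⋈[f=b] R))))) → 2
  (S − π[x,a,c](ρ[c/f](ρ[a/e](ρ[x/w]((U ⋈[f=b] R)))))) → 6
  π[a,x]((S − π[x,a,c](ρ[c/f](ρ[a/e](ρ[x/w]((U ⋈[f=b] R))))))) → 6
  σ[x='p'](π[a,x]((S − π[x,a,c](ρ[c/f](ρ[a/e](ρ[x/w]((U ⋈[f=b] R)))))))) → 2
E2 row counts bottom-up:
  S → 6
  R → 6
  U → 3
  (R ⋈[b=f] U) → 2
  π[f,e,b,w,u]((R ⋈[b=f] U)) → 2
  ρ[x/w](π[f,e,b,w,u]((R ⋈[b=f] U))) → 2
  ρ[a/e](ρ[x/w](π[f,e,b,w,u]((R ⋈[b=f] U)))) → 2
  ρ[c/f](ρ[a/e](ρ[x/w](π[f,e,b,w,u]((R ⋈[b=f] U))))) → 2
  π[x,a,c](ρ[c/f](ρ[a/e](ρ[x/w](π[f,e,b,w,u]((R ⋈[b=f] U)))))) → 2
  (S − π[x,a,c](ρ[c/f](ρ[a/e](ρ[x/w](π[f,e,b,w,u]((R ⋈[b=f] U))))))) → 6
  π[a,x]((S − π[x,a,c](ρ[c/f](ρ[a/e](ρ[x/w](π[f,e,b,w,u]((R ⋈[b=f] U)))))))) → 6
  σ[x='p'](π[a,x]((S − π[x,a,c](ρ[c/f](ρ[a/e](ρ[x/w](π[f,e,b,w,u]((R ⋈[b=f] U))))))))) → 2

E1 and E2 produce the same multiset:
a | x
1 | p
8 | p

yes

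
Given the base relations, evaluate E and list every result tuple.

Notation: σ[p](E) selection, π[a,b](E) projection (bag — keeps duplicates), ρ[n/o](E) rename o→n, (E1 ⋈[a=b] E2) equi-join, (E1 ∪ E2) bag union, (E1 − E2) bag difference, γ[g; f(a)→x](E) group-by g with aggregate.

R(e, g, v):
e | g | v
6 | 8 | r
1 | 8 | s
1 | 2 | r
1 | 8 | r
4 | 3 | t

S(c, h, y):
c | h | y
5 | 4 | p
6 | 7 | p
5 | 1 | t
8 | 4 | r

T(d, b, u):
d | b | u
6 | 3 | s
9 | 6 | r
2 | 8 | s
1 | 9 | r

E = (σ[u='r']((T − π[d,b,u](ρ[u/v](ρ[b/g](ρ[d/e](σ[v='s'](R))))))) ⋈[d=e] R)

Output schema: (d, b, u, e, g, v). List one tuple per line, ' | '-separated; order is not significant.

Subexpression sizes:
  T → 4
  R → 5
  σ[v='s'](R) → 1
  ρ[d/e](σ[v='s'](R)) → 1
  ρ[b/g](ρ[d/e](σ[v='s'](R))) → 1
  ρ[u/v](ρ[b/g](ρ[d/e](σ[v='s'](R)))) → 1
  π[d,b,u](ρ[u/v](ρ[b/g](ρ[d/e](σ[v='s'](R))))) → 1
  (T − π[d,b,u](ρ[u/v](ρ[b/g](ρ[d/e](σ[v='s'](R)))))) → 4
  σ[u='r']((T − π[d,b,u](ρ[u/v](ρ[b/g](ρ[d/e](σ[v='s'](R))))))) → 2
  R → 5
  (σ[u='r']((T − π[d,b,u](ρ[u/v](ρ[b/g](ρ[d/e](σ[v='s'](R))))))) ⋈[d=e] R) → 3

== RESULT ==
d | b | u | e | g | v
1 | 9 | r | 1 | 2 | r
1 | 9 | r | 1 | 8 | r
1 | 9 | r | 1 | 8 | s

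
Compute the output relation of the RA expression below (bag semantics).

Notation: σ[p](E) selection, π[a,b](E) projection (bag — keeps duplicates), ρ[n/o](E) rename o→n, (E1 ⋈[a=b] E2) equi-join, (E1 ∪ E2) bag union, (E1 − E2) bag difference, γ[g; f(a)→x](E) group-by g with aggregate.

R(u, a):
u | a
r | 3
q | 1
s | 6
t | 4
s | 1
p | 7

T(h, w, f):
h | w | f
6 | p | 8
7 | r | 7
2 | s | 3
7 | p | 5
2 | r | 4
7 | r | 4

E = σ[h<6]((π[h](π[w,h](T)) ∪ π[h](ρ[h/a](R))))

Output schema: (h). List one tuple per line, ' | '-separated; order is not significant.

Row counts bottom-up:
  T → 6
  π[w,h](T) → 6
  π[h](π[w,h](T)) → 6
  R → 6
  ρ[h/a](R) → 6
  π[h](ρ[h/a](R)) → 6
  (π[h](π[w,h](T)) ∪ π[h](ρ[h/a](R))) → 12
  σ[h<6]((π[h](π[w,h](T)) ∪ π[h](ρ[h/a](R)))) → 6

== RESULT ==
h
1
1
2
2
3
4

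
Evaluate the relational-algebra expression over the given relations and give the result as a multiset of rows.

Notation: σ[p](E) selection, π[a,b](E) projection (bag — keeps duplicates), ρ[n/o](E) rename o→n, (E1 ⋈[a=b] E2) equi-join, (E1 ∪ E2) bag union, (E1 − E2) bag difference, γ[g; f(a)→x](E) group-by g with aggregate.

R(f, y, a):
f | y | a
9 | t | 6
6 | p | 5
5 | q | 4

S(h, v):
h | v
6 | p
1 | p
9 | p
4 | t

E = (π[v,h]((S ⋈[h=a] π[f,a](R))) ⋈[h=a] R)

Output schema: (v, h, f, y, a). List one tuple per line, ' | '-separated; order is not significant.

Row counts bottom-up:
  S → 4
  R → 3
  π[f,a](R) → 3
  (S ⋈[h=a] π[f,a](R)) → 2
  π[v,h]((S ⋈[h=a] π[f,a](R))) → 2
  R → 3
  (π[v,h]((S ⋈[h=a] π[f,a](R))) ⋈[h=a] R) → 2

== RESULT ==
v | h | f | y | a
p | 6 | 9 | t | 6
t | 4 | 5 | q | 4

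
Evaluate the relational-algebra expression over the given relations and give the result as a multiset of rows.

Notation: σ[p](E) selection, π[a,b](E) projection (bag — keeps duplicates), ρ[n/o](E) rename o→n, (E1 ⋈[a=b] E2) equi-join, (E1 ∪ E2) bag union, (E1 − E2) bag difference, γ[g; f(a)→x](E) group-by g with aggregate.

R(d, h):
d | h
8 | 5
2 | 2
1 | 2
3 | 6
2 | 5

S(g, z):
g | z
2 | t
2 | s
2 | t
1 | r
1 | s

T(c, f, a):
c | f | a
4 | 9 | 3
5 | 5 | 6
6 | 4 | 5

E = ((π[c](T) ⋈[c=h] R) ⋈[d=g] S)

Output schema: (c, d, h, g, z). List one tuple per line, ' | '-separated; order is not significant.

Subexpression sizes:
  T → 3
  π[c](T) → 3
  R → 5
  (π[c](T) ⋈[c=h] R) → 3
  S → 5
  ((π[c](T) ⋈[c=h] R) ⋈[d=g] S) → 3

== RESULT ==
c | d | h | g | z
5 | 2 | 5 | 2 | s
5 | 2 | 5 | 2 | t
5 | 2 | 5 | 2 | t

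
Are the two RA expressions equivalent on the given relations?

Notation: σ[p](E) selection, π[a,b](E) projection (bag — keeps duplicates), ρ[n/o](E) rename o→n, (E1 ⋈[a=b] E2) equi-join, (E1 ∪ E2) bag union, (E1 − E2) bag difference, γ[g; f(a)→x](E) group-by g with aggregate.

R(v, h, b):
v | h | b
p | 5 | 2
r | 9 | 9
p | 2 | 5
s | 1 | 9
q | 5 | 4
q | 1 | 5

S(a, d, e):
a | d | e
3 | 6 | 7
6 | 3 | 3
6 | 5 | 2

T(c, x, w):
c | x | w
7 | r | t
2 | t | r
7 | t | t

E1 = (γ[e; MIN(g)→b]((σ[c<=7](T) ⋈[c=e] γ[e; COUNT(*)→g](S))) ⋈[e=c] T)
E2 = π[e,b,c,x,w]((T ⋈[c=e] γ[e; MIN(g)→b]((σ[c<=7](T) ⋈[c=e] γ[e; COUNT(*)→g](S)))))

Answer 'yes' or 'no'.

E1 per-node cardinality:
  T → 3
  σ[c<=7](T) → 3
  S → 3
  γ[e; COUNT(*)→g](S) → 3
  (σ[c<=7](T) ⋈[c=e] γ[e; COUNT(*)→g](S)) → 3
  γ[e; MIN(g)→b]((σ[c<=7](T) ⋈[c=e] γ[e; COUNT(*)→g](S))) → 2
  T → 3
  (γ[e; MIN(g)→b]((σ[c<=7](T) ⋈[c=e] γ[e; COUNT(*)→g](S))) ⋈[e=c] T) → 3
E2 per-node cardinality:
  T → 3
  T → 3
  σ[c<=7](T) → 3
  S → 3
  γ[e; COUNT(*)→g](S) → 3
  (σ[c<=7](T) ⋈[c=e] γ[e; COUNT(*)→g](S)) → 3
  γ[e; MIN(g)→b]((σ[c<=7](T) ⋈[c=e] γ[e; COUNT(*)→g](S))) → 2
  (T ⋈[c=e] γ[e; MIN(g)→b]((σ[c<=7](T) ⋈[c=e] γ[e; COUNT(*)→g](S)))) → 3
  π[e,b,c,x,w]((T ⋈[c=e] γ[e; MIN(g)→b]((σ[c<=7](T) ⋈[c=e] γ[e; COUNT(*)→g](S))))) → 3

E1 and E2 produce the same multiset:
e | b | c | x | w
2 | 1 | 2 | t | r
7 | 1 | 7 | r | t
7 | 1 | 7 | t | t

yes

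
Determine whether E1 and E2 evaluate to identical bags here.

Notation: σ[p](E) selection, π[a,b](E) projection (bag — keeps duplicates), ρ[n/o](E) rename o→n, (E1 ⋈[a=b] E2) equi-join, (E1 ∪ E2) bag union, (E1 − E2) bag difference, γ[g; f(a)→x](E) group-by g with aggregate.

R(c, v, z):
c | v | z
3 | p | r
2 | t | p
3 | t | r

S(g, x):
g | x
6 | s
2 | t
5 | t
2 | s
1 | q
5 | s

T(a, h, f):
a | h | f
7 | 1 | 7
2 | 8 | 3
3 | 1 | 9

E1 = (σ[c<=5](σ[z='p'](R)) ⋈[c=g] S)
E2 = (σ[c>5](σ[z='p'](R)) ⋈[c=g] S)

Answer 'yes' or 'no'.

E1 stepwise |·|:
  R → 3
  σ[z='p'](R) → 1
  σ[c<=5](σ[z='p'](R)) → 1
  S → 6
  (σ[c<=5](σ[z='p'](R)) ⋈[c=g] S) → 2
E2 stepwise |·|:
  R → 3
  σ[z='p'](R) → 1
  σ[c>5](σ[z='p'](R)) → 0
  S → 6
  (σ[c>5](σ[z='p'](R)) ⋈[c=g] S) → 0

E1 result:
c | v | z | g | x
2 | t | p | 2 | s
2 | t | p | 2 | t
E2 result:
c | v | z | g | x
(0 rows)
Witness: (2, 't', 'p', 2, 't') appears 1× in E1 but 0× in E2.

no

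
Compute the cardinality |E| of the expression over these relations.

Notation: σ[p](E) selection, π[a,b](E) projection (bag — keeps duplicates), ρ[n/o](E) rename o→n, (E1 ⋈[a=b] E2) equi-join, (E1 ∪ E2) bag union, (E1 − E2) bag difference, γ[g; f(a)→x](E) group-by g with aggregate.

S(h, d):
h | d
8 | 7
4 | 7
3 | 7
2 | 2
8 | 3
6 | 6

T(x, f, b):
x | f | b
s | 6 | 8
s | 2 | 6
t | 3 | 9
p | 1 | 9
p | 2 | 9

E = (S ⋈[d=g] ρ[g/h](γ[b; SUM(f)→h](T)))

Subexpression sizes:
  S → 6
  T → 5
  γ[b; SUM(f)→h](T) → 3
  ρ[g/h](γ[b; SUM(f)→h](T)) → 3
  (S ⋈[d=g] ρ[g/h](γ[b; SUM(f)→h](T))) → 3

|E| = 3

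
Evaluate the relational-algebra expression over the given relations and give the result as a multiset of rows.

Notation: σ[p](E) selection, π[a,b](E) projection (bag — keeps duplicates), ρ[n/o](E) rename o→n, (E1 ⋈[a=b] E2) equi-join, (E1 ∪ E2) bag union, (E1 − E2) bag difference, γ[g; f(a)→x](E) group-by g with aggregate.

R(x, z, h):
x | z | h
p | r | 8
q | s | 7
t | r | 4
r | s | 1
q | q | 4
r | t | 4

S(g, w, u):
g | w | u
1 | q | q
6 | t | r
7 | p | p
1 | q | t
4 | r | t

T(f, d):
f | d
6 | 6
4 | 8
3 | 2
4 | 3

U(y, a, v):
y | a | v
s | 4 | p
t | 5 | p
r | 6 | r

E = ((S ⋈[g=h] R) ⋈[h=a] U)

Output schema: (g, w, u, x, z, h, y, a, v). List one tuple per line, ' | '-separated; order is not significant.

Row counts bottom-up:
  S → 5
  R → 6
  (S ⋈[g=h] R) → 6
  U → 3
  ((S ⋈[g=h] R) ⋈[h=a] U) → 3

== RESULT ==
g | w | u | x | z | h | y | a | v
4 | r | t | q | q | 4 | s | 4 | p
4 | r | t | r | t | 4 | s | 4 | p
4 | r | t | t | r | 4 | s | 4 | p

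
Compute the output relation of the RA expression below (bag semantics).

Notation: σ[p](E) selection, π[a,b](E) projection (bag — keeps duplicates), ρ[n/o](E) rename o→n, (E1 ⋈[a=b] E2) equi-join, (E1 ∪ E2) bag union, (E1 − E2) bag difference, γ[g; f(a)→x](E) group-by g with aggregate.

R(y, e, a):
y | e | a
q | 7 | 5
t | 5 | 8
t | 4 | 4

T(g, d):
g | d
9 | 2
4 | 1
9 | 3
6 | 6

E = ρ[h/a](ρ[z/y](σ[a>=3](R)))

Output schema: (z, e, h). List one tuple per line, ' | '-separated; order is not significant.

Row counts bottom-up:
  R → 3
  σ[a>=3](R) → 3
  ρ[z/y](σ[a>=3](R)) → 3
  ρ[h/a](ρ[z/y](σ[a>=3](R))) → 3

== RESULT ==
z | e | h
q | 7 | 5
t | 4 | 4
t | 5 | 8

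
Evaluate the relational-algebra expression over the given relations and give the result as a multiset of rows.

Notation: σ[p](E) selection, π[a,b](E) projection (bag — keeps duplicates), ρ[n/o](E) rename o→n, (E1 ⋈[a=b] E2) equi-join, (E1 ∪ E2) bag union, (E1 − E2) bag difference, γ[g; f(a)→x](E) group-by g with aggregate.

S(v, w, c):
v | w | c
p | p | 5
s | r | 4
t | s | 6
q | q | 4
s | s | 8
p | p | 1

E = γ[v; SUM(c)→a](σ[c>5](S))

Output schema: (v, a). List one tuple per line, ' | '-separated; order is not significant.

Per-node cardinality:
  S → 6
  σ[c>5](S) → 2
  γ[v; SUM(c)→a](σ[c>5](S)) → 2

== RESULT ==
v | a
s | 8
t | 6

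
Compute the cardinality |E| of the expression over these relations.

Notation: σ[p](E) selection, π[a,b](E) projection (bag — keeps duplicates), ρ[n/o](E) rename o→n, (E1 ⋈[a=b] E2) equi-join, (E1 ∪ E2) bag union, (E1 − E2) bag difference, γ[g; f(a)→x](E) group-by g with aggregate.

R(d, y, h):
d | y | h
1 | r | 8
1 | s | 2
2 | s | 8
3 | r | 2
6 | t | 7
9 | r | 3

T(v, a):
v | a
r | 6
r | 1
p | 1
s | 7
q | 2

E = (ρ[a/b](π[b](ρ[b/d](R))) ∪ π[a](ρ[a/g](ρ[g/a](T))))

Stepwise |·|:
  R → 6
  ρ[b/d](R) → 6
  π[b](ρ[b/d](R)) → 6
  ρ[a/b](π[b](ρ[b/d](R))) → 6
  T → 5
  ρ[g/a](T) → 5
  ρ[a/g](ρ[g/a](T)) → 5
  π[a](ρ[a/g](ρ[g/a](T))) → 5
  (ρ[a/b](π[b](ρ[b/d](R))) ∪ π[a](ρ[a/g](ρ[g/a](T)))) → 11

|E| = 11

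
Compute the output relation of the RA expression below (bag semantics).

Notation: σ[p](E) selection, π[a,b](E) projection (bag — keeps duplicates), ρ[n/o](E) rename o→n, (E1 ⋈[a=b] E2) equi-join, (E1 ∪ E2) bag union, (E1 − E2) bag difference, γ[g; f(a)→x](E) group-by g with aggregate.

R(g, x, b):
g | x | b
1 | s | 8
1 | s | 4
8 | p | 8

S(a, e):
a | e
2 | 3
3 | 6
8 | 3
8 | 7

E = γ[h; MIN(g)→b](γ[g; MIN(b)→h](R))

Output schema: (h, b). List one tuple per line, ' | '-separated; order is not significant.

Subexpression sizes:
  R → 3
  γ[g; MIN(b)→h](R) → 2
  γ[h; MIN(g)→b](γ[g; MIN(b)→h](R)) → 2

== RESULT ==
h | b
4 | 1
8 | 8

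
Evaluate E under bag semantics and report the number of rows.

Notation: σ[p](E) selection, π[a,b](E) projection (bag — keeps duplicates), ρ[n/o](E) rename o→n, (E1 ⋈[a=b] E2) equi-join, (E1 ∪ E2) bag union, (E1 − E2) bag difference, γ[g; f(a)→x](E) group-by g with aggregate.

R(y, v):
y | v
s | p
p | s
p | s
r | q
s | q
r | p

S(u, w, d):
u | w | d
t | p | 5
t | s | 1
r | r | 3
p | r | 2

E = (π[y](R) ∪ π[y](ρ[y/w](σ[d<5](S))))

Per-node cardinality:
  R → 6
  π[y](R) → 6
  S → 4
  σ[d<5](S) → 3
  ρ[y/w](σ[d<5](S)) → 3
  π[y](ρ[y/w](σ[d<5](S))) → 3
  (π[y](R) ∪ π[y](ρ[y/w](σ[d<5](S)))) → 9

|E| = 9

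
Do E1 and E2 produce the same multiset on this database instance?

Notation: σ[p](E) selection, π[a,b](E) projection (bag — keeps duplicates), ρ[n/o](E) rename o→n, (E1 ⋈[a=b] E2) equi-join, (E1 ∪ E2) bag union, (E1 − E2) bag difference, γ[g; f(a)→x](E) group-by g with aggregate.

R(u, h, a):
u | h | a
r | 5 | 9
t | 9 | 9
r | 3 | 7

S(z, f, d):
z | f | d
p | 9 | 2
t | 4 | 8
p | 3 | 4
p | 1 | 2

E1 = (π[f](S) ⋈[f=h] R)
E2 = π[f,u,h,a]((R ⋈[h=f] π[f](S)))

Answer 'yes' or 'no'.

E1 row counts bottom-up:
  S → 4
  π[f](S) → 4
  R → 3
  (π[f](S) ⋈[f=h] R) → 2
E2 row counts bottom-up:
  R → 3
  S → 4
  π[f](S) → 4
  (R ⋈[h=f] π[f](S)) → 2
  π[f,u,h,a]((R ⋈[h=f] π[f](S))) → 2

E1 and E2 produce the same multiset:
f | u | h | a
3 | r | 3 | 7
9 | t | 9 | 9

yes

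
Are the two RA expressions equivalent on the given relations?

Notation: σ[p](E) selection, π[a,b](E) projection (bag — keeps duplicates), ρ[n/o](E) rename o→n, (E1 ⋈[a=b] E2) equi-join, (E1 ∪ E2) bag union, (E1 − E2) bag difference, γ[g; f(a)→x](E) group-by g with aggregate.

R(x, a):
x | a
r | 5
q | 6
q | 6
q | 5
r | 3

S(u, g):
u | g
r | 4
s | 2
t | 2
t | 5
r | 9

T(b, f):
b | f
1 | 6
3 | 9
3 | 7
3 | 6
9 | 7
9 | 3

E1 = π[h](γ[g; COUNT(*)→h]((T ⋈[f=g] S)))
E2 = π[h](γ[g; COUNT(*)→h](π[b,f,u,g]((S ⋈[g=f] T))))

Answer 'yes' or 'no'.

E1 subexpression sizes:
  T → 6
  S → 5
  (T ⋈[f=g] S) → 1
  γ[g; COUNT(*)→h]((T ⋈[f=g] S)) → 1
  π[h](γ[g; COUNT(*)→h]((T ⋈[f=g] S))) → 1
E2 subexpression sizes:
  S → 5
  T → 6
  (S ⋈[g=f] T) → 1
  π[b,f,u,g]((S ⋈[g=f] T)) → 1
  γ[g; COUNT(*)→h](π[b,f,u,g]((S ⋈[g=f] T))) → 1
  π[h](γ[g; COUNT(*)→h](π[b,f,u,g]((S ⋈[g=f] T)))) → 1

E1 and E2 produce the same multiset:
h
1

yes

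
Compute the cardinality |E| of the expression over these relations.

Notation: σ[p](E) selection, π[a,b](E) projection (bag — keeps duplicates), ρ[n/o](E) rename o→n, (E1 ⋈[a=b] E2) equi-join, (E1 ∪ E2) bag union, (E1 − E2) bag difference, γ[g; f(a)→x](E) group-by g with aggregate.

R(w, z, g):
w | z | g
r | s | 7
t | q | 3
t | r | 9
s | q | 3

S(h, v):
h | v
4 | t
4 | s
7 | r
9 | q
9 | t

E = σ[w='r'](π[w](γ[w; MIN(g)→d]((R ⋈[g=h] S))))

Row counts bottom-up:
  R → 4
  S → 5
  (R ⋈[g=h] S) → 3
  γ[w; MIN(g)→d]((R ⋈[g=h] S)) → 2
  π[w](γ[w; MIN(g)→d]((R ⋈[g=h] S))) → 2
  σ[w='r'](π[w](γ[w; MIN(g)→d]((R ⋈[g=h] S)))) → 1

|E| = 1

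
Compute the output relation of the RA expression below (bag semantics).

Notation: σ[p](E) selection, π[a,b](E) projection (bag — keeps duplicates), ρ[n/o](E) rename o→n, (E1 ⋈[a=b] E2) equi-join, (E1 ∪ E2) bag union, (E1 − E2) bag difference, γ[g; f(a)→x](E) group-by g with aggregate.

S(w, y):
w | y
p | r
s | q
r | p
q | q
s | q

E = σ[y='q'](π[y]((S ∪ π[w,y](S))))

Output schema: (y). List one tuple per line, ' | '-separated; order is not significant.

Per-node cardinality:
  S → 5
  S → 5
  π[w,y](S) → 5
  (S ∪ π[w,y](S)) → 10
  π[y]((S ∪ π[w,y](S))) → 10
  σ[y='q'](π[y]((S ∪ π[w,y](S)))) → 6

== RESULT ==
y
q
q
q
q
q
q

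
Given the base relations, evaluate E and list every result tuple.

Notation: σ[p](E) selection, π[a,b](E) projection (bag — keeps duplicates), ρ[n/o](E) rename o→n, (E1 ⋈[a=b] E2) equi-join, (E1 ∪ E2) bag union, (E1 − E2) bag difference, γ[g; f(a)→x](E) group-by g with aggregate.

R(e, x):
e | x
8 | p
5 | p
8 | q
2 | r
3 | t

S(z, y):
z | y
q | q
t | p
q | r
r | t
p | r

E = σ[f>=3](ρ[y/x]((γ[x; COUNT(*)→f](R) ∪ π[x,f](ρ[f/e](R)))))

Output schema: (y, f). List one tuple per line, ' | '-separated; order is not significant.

Row counts bottom-up:
  R → 5
  γ[x; COUNT(*)→f](R) → 4
  R → 5
  ρ[f/e](R) → 5
  π[x,f](ρ[f/e](R)) → 5
  (γ[x; COUNT(*)→f](R) ∪ π[x,f](ρ[f/e](R))) → 9
  ρ[y/x]((γ[x; COUNT(*)→f](R) ∪ π[x,f](ρ[f/e](R)))) → 9
  σ[f>=3](ρ[y/x]((γ[x; COUNT(*)→f](R) ∪ π[x,f](ρ[f/e](R))))) → 4

== RESULT ==
y | f
p | 5
p | 8
q | 8
t | 3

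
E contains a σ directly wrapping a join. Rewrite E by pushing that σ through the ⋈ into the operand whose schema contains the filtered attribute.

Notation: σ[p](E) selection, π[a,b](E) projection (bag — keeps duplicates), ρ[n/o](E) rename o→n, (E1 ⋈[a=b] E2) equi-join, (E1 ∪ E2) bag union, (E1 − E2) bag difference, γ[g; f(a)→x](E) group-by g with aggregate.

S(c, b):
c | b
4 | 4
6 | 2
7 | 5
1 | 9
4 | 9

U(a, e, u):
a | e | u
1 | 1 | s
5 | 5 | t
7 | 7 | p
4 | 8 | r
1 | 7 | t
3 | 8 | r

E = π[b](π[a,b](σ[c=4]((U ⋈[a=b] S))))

σ filters on c, owned by the right side.
E' = π[b](π[a,b]((U ⋈[a=b] σ[c=4](S))))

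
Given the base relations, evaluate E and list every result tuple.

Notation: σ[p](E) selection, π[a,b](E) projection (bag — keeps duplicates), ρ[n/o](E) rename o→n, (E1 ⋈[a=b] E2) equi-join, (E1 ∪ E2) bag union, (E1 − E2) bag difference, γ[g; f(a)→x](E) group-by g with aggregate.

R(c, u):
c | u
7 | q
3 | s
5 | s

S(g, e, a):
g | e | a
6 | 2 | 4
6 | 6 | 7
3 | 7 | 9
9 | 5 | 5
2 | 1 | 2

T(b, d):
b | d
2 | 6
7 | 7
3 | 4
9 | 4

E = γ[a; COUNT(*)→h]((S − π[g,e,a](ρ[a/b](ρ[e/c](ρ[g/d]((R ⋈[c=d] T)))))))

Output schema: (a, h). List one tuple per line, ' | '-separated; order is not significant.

Per-node cardinality:
  S → 5
  R → 3
  T → 4
  (R ⋈[c=d] T) → 1
  ρ[g/d]((R ⋈[c=d] T)) → 1
  ρ[e/c](ρ[g/d]((R ⋈[c=d] T))) → 1
  ρ[a/b](ρ[e/c](ρ[g/d]((R ⋈[c=d] T)))) → 1
  π[g,e,a](ρ[a/b](ρ[e/c](ρ[g/d]((R ⋈[c=d] T))))) → 1
  (S − π[g,e,a](ρ[a/b](ρ[e/c](ρ[g/d]((R ⋈[c=d] T)))))) → 5
  γ[a; COUNT(*)→h]((S − π[g,e,a](ρ[a/b](ρ[e/c](ρ[g/d]((R ⋈[c=d] T))))))) → 5

== RESULT ==
a | h
2 | 1
4 | 1
5 | 1
7 | 1
9 | 1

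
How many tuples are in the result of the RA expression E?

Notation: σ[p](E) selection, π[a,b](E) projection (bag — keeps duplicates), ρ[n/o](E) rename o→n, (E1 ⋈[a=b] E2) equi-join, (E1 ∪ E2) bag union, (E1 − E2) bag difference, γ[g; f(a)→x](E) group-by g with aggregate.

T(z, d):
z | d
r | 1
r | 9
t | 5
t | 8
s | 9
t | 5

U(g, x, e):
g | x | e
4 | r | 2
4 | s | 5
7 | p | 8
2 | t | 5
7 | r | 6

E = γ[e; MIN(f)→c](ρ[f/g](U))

Subexpression sizes:
  U → 5
  ρ[f/g](U) → 5
  γ[e; MIN(f)→c](ρ[f/g](U)) → 4

|E| = 4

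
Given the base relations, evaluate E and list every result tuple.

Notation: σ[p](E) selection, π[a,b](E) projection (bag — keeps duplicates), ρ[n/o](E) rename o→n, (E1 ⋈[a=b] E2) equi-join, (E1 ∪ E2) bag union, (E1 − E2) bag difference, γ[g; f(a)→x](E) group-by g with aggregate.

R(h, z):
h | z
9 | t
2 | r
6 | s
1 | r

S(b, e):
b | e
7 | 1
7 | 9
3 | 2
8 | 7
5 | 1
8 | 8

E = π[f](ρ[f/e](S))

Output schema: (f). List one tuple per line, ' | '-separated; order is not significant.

Row counts bottom-up:
  S → 6
  ρ[f/e](S) → 6
  π[f](ρ[f/e](S)) → 6

== RESULT ==
f
1
1
2
7
8
9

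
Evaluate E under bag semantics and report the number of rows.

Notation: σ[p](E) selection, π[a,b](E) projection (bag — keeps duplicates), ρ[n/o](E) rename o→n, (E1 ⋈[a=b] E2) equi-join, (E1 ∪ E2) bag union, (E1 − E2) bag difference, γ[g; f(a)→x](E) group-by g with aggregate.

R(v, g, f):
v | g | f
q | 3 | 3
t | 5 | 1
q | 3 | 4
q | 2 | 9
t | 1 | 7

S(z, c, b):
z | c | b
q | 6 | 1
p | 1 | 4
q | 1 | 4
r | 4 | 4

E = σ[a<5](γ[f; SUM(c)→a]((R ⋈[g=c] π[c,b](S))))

Subexpression sizes:
  R → 5
  S → 4
  π[c,b](S) → 4
  (R ⋈[g=c] π[c,b](S)) → 2
  γ[f; SUM(c)→a]((R ⋈[g=c] π[c,b](S))) → 1
  σ[a<5](γ[f; SUM(c)→a]((R ⋈[g=c] π[c,b](S)))) → 1

|E| = 1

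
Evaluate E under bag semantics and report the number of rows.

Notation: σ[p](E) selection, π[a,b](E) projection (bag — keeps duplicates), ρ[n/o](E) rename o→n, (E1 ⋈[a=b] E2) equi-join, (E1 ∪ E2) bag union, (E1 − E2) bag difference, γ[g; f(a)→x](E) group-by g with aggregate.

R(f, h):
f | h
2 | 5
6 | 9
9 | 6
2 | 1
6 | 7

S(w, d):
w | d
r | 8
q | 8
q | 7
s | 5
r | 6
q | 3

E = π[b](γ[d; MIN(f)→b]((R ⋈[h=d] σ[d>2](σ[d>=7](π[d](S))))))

Per-node cardinality:
  R → 5
  S → 6
  π[d](S) → 6
  σ[d>=7](π[d](S)) → 3
  σ[d>2](σ[d>=7](π[d](S))) → 3
  (R ⋈[h=d] σ[d>2](σ[d>=7](π[d](S)))) → 1
  γ[d; MIN(f)→b]((R ⋈[h=d] σ[d>2](σ[d>=7](π[d](S))))) → 1
  π[b](γ[d; MIN(f)→b]((R ⋈[h=d] σ[d>2](σ[d>=7](π[d](S)))))) → 1

|E| = 1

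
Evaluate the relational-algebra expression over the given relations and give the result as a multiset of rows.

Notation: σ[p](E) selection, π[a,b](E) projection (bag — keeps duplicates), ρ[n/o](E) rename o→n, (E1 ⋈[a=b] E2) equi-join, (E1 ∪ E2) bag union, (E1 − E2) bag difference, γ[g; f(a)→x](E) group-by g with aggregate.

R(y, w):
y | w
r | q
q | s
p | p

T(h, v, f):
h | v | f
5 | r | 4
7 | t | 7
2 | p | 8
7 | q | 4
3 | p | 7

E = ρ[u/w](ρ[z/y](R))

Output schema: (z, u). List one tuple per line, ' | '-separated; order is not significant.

Stepwise |·|:
  R → 3
  ρ[z/y](R) → 3
  ρ[u/w](ρ[z/y](R)) → 3

== RESULT ==
z | u
p | p
q | s
r | q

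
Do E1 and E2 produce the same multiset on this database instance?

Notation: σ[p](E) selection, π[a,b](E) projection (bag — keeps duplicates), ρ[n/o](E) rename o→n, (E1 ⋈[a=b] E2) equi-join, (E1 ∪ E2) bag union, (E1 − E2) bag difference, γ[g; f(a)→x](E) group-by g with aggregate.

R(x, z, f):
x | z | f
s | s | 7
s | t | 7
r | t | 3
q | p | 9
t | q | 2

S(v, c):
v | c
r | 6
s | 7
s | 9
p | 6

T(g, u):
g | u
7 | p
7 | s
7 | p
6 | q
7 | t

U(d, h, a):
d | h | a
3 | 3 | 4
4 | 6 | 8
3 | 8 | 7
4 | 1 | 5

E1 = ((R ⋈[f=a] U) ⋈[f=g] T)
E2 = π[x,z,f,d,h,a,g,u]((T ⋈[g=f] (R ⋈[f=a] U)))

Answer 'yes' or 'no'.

E1 per-node cardinality:
  R → 5
  U → 4
  (R ⋈[f=a] U) → 2
  T → 5
  ((R ⋈[f=a] U) ⋈[f=g] T) → 8
E2 per-node cardinality:
  T → 5
  R → 5
  U → 4
  (R ⋈[f=a] U) → 2
  (T ⋈[g=f] (R ⋈[f=a] U)) → 8
  π[x,z,f,d,h,a,g,u]((T ⋈[g=f] (R ⋈[f=a] U))) → 8

E1 and E2 produce the same multiset:
x | z | f | d | h | a | g | u
s | s | 7 | 3 | 8 | 7 | 7 | p
s | s | 7 | 3 | 8 | 7 | 7 | p
s | s | 7 | 3 | 8 | 7 | 7 | s
s | s | 7 | 3 | 8 | 7 | 7 | t
s | t | 7 | 3 | 8 | 7 | 7 | p
s | t | 7 | 3 | 8 | 7 | 7 | p
s | t | 7 | 3 | 8 | 7 | 7 | s
s | t | 7 | 3 | 8 | 7 | 7 | t

yes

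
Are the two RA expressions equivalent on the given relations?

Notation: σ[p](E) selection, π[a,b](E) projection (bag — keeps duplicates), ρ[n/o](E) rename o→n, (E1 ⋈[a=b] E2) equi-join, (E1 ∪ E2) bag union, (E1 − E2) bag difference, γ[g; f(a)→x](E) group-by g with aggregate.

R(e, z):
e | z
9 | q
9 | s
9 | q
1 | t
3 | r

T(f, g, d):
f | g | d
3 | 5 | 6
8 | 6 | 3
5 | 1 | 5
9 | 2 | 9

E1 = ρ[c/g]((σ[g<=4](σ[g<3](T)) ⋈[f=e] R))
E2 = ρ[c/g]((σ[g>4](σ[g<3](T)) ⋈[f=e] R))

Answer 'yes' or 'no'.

E1 row counts bottom-up:
  T → 4
  σ[g<3](T) → 2
  σ[g<=4](σ[g<3](T)) → 2
  R → 5
  (σ[g<=4](σ[g<3](T)) ⋈[f=e] R) → 3
  ρ[c/g]((σ[g<=4](σ[g<3](T)) ⋈[f=e] R)) → 3
E2 row counts bottom-up:
  T → 4
  σ[g<3](T) → 2
  σ[g>4](σ[g<3](T)) → 0
  R → 5
  (σ[g>4](σ[g<3](T)) ⋈[f=e] R) → 0
  ρ[c/g]((σ[g>4](σ[g<3](T)) ⋈[f=e] R)) → 0

E1 result:
f | c | d | e | z
9 | 2 | 9 | 9 | q
9 | 2 | 9 | 9 | q
9 | 2 | 9 | 9 | s
E2 result:
f | c | d | e | z
(0 rows)
Witness: (9, 2, 9, 9, 'q') appears 2× in E1 but 0× in E2.

no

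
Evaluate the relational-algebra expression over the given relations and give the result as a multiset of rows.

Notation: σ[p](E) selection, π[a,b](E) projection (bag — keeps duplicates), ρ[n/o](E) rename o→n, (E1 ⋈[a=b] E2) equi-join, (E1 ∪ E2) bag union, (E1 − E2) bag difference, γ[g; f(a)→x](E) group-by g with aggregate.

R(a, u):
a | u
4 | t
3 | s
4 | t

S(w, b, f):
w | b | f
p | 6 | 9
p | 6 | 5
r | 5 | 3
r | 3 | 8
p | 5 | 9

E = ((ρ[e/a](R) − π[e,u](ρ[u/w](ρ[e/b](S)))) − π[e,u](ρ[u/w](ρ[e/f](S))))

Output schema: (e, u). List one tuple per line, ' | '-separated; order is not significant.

Per-node cardinality:
  R → 3
  ρ[e/a](R) → 3
  S → 5
  ρ[e/b](S) → 5
  ρ[u/w](ρ[e/b](S)) → 5
  π[e,u](ρ[u/w](ρ[e/b](S))) → 5
  (ρ[e/a](R) − π[e,u](ρ[u/w](ρ[e/b](S)))) → 3
  S → 5
  ρ[e/f](S) → 5
  ρ[u/w](ρ[e/f](S)) → 5
  π[e,u](ρ[u/w](ρ[e/f](S))) → 5
  ((ρ[e/a](R) − π[e,u](ρ[u/w](ρ[e/b](S)))) − π[e,u](ρ[u/w](ρ[e/f](S)))) → 3

== RESULT ==
e | u
3 | s
4 | t
4 | t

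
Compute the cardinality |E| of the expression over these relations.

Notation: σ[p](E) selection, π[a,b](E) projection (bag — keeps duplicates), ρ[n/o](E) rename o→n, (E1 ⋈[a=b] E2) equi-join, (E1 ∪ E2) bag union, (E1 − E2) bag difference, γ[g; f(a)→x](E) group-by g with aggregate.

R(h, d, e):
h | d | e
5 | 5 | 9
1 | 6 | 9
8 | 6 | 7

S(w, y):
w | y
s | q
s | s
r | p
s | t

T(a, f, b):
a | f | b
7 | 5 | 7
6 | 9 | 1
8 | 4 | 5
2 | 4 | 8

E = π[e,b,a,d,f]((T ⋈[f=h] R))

Per-node cardinality:
  T → 4
  R → 3
  (T ⋈[f=h] R) → 1
  π[e,b,a,d,f]((T ⋈[f=h] R)) → 1

|E| = 1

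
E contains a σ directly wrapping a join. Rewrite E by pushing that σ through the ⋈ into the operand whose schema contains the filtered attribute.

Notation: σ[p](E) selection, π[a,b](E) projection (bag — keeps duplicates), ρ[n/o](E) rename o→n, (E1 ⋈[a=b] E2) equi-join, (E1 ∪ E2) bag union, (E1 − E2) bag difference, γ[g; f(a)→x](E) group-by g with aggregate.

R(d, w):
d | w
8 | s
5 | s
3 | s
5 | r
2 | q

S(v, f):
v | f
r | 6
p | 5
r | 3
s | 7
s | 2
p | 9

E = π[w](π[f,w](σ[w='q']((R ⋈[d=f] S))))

σ filters on w, owned by the left side.
E' = π[w](π[f,w]((σ[w='q'](R) ⋈[d=f] S)))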